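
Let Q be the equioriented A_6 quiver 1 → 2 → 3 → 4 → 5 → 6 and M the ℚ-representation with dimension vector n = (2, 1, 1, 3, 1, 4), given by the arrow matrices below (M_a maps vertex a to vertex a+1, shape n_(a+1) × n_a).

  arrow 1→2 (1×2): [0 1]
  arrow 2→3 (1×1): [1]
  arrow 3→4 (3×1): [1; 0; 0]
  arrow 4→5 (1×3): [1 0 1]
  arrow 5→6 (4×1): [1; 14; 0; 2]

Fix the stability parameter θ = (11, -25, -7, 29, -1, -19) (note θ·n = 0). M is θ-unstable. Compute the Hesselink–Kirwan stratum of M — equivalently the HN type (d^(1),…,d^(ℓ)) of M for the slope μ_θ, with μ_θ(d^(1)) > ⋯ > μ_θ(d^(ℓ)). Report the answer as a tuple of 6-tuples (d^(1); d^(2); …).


Barcode: M ≅ I[1,1], I[1,6], I[4,4]^2, I[6,6]^3. HN layers by μ_θ (5 steps, strictly decreasing):
  μ^(1)=29; μ^(2)=11; μ^(3)=3; μ^(4)=-7; μ^(5)=-19

((0, 0, 0, 2, 0, 0); (1, 0, 0, 0, 0, 0); (0, 0, 0, 1, 1, 1); (1, 1, 1, 0, 0, 0); (0, 0, 0, 0, 0, 3))


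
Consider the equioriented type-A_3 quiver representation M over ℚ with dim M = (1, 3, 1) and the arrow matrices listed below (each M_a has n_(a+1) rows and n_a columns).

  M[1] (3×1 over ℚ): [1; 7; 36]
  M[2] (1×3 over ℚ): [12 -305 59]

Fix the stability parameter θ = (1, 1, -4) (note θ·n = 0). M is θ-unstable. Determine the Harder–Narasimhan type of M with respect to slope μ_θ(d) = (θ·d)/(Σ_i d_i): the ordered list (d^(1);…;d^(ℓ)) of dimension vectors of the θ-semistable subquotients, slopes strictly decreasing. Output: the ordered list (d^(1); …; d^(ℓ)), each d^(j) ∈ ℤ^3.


Via rank(M_{q-1}∘⋯∘M_p): M ≅ I[1,3], I[2,2]^2.
μ_θ-semistable layers: μ^(1)=1; μ^(2)=-2/3

((0, 2, 0); (1, 1, 1))


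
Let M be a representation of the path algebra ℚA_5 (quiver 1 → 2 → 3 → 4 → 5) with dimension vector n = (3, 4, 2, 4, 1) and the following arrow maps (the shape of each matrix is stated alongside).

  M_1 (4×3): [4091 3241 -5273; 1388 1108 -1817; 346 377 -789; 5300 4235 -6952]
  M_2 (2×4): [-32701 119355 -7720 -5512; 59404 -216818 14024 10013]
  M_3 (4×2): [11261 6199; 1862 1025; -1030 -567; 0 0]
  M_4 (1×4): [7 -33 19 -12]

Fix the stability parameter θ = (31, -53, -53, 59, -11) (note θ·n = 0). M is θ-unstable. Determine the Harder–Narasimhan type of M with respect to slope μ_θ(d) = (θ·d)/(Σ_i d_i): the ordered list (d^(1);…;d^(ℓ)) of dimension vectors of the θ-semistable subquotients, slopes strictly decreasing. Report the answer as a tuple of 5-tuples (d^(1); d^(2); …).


Via rank(M_{q-1}∘⋯∘M_p): M ≅ I[1,2], I[1,4], I[1,5], I[2,2], I[4,4]^2.
μ_θ-semistable layers: μ^(1)=59; μ^(2)=24; μ^(3)=-11; μ^(4)=-25; μ^(5)=-53

((0, 0, 0, 3, 0); (0, 0, 0, 1, 1); (1, 1, 0, 0, 0); (2, 2, 2, 0, 0); (0, 1, 0, 0, 0))


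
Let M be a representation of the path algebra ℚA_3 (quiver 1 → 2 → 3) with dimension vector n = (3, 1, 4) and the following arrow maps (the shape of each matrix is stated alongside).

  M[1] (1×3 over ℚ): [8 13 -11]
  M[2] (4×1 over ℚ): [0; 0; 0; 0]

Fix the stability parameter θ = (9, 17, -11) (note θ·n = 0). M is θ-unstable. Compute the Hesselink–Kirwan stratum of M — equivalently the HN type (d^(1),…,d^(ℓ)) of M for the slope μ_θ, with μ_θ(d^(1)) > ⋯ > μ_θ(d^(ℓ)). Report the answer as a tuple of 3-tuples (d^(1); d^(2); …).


Interval decomposition of M: I[1,1]^2, I[1,2], I[3,3]^4.
HN type (ℓ=3): μ^(1)=17; μ^(2)=9; μ^(3)=-11

((0, 1, 0); (3, 0, 0); (0, 0, 4))


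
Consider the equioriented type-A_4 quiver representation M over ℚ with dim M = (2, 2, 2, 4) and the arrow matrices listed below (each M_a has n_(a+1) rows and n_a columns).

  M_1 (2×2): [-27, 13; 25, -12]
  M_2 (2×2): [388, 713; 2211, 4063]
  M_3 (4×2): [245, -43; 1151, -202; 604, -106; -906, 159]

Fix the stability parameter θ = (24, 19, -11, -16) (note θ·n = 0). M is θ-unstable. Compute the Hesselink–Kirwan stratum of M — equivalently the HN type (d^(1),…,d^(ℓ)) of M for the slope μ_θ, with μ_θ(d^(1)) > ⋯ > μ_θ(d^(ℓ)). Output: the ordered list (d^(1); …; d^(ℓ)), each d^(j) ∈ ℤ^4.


Interval decomposition of M: I[1,4]^2, I[4,4]^2.
HN type (ℓ=2): μ^(1)=4; μ^(2)=-16

((2, 2, 2, 2); (0, 0, 0, 2))


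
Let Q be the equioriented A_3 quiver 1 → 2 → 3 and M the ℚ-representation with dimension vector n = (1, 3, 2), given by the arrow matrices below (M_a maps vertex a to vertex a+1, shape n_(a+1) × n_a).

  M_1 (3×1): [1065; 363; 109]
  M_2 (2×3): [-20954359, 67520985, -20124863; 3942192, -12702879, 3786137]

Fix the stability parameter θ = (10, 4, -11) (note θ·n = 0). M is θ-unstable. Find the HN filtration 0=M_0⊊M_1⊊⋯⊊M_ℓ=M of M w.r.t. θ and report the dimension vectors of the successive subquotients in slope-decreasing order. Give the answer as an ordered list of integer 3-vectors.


Barcode: M ≅ I[1,3], I[2,2], I[2,3]. HN layers by μ_θ (3 steps, strictly decreasing):
  μ^(1)=4; μ^(2)=1; μ^(3)=-7/2

((0, 1, 0); (1, 1, 1); (0, 1, 1))


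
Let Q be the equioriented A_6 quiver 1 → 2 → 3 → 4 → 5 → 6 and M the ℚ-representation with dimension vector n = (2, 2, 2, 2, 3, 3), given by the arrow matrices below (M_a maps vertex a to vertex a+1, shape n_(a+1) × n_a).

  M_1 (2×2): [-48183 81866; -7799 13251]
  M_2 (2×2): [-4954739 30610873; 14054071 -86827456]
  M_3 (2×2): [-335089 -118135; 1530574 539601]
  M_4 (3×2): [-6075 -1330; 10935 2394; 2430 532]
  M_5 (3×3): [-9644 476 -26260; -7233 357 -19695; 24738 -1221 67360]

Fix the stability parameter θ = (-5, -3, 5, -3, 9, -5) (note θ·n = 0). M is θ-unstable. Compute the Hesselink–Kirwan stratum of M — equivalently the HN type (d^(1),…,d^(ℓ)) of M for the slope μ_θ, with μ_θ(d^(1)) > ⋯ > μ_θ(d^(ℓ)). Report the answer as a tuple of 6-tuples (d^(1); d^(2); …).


Via rank(M_{q-1}∘⋯∘M_p): M ≅ I[1,4], I[1,6], I[5,5], I[5,6], I[6,6].
μ_θ-semistable layers: μ^(1)=9; μ^(2)=2; μ^(3)=1; μ^(4)=-3; μ^(5)=-5

((0, 0, 0, 0, 1, 0); (0, 0, 0, 0, 2, 2); (0, 0, 2, 2, 0, 0); (0, 2, 0, 0, 0, 0); (2, 0, 0, 0, 0, 1))


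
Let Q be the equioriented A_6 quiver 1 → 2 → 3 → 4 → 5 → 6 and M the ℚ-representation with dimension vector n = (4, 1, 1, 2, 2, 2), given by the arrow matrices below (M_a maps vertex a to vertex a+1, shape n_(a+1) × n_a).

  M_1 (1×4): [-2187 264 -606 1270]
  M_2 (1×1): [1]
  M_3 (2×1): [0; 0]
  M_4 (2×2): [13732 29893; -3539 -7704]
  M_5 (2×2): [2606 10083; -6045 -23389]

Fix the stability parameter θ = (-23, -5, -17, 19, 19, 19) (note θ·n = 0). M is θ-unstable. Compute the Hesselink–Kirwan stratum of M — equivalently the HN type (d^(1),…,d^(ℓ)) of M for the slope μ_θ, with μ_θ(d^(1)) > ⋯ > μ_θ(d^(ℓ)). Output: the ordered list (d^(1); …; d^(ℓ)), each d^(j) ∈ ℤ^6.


Interval decomposition of M: I[1,1]^3, I[1,3], I[4,6]^2.
HN type (ℓ=3): μ^(1)=19; μ^(2)=-11; μ^(3)=-23

((0, 0, 0, 2, 2, 2); (0, 1, 1, 0, 0, 0); (4, 0, 0, 0, 0, 0))


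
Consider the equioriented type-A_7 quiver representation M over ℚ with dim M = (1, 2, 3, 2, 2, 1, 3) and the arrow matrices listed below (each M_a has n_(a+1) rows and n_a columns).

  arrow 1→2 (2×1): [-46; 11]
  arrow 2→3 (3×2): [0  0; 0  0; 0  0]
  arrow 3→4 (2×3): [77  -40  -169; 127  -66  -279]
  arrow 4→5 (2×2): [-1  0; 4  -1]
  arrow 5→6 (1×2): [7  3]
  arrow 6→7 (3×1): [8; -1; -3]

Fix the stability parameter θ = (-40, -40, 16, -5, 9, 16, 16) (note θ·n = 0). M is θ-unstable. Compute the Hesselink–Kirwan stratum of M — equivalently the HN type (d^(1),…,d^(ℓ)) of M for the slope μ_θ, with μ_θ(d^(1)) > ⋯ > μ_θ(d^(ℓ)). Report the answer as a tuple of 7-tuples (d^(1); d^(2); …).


Interval decomposition of M: I[1,2], I[2,2], I[3,3], I[3,5], I[3,7], I[7,7]^2.
HN type (ℓ=4): μ^(1)=16; μ^(2)=9; μ^(3)=11/2; μ^(4)=-40

((0, 0, 1, 0, 0, 1, 3); (0, 0, 0, 0, 2, 0, 0); (0, 0, 2, 2, 0, 0, 0); (1, 2, 0, 0, 0, 0, 0))


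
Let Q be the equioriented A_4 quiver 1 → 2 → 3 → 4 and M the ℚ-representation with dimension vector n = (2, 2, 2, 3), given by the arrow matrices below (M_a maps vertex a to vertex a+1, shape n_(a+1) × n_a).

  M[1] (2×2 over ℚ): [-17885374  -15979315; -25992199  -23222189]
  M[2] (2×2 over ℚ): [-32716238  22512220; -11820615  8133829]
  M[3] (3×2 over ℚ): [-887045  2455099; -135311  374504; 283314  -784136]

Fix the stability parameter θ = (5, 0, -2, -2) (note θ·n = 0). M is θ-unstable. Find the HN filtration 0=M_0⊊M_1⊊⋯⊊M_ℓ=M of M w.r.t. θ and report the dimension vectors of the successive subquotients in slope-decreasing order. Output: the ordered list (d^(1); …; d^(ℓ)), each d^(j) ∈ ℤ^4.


Barcode: M ≅ I[1,4]^2, I[4,4]. HN layers by μ_θ (2 steps, strictly decreasing):
  μ^(1)=1/4; μ^(2)=-2

((2, 2, 2, 2); (0, 0, 0, 1))


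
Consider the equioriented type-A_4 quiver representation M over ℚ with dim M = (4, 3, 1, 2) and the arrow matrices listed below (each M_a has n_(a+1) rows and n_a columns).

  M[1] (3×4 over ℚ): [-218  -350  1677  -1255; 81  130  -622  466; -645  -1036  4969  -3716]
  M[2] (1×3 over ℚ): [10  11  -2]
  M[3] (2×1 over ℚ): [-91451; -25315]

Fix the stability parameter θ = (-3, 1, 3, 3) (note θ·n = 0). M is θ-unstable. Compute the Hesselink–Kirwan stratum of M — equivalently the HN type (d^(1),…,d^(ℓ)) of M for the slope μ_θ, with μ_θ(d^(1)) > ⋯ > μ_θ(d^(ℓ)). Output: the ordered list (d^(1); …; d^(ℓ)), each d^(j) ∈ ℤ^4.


Interval decomposition of M: I[1,1], I[1,2]^2, I[1,4], I[4,4].
HN type (ℓ=3): μ^(1)=3; μ^(2)=1; μ^(3)=-3

((0, 0, 1, 2); (0, 3, 0, 0); (4, 0, 0, 0))


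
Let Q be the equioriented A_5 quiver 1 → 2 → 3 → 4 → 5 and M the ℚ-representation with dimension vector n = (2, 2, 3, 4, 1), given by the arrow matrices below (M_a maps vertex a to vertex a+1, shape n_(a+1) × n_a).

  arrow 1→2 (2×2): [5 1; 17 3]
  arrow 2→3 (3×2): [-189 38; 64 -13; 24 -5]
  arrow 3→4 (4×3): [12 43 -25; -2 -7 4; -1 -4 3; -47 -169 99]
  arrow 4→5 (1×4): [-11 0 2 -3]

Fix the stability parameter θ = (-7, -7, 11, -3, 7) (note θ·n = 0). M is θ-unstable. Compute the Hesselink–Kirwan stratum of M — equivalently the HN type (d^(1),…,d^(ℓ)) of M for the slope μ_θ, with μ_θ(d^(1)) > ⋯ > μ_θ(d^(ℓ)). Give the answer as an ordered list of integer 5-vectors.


Via rank(M_{q-1}∘⋯∘M_p): M ≅ I[1,4], I[1,5], I[3,4], I[4,4].
μ_θ-semistable layers: μ^(1)=7; μ^(2)=4; μ^(3)=-3; μ^(4)=-7

((0, 0, 0, 0, 1); (0, 0, 3, 3, 0); (0, 0, 0, 1, 0); (2, 2, 0, 0, 0))


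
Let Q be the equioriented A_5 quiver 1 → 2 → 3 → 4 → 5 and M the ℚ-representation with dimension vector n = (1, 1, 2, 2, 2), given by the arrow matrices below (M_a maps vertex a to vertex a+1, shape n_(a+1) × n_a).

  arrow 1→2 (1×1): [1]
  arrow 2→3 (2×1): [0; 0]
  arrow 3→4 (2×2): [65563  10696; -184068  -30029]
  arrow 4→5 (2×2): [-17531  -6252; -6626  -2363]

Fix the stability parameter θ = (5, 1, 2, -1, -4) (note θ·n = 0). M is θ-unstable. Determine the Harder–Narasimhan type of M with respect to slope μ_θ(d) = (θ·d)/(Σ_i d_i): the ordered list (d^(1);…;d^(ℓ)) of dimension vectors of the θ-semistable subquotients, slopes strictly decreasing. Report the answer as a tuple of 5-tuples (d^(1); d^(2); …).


Barcode: M ≅ I[1,2], I[3,5]^2. HN layers by μ_θ (2 steps, strictly decreasing):
  μ^(1)=3; μ^(2)=-1

((1, 1, 0, 0, 0); (0, 0, 2, 2, 2))


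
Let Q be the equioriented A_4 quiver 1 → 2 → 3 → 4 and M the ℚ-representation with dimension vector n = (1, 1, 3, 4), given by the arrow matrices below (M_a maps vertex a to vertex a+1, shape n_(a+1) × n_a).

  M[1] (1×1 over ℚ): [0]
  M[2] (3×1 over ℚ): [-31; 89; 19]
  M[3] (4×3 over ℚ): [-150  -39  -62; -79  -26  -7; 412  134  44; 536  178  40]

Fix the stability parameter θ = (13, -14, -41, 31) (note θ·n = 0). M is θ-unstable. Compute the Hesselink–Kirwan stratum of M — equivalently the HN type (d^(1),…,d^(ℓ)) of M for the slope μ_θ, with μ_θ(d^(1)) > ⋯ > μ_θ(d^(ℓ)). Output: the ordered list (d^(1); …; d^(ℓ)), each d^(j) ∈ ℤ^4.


Interval decomposition of M: I[1,1], I[2,4], I[3,3], I[3,4], I[4,4]^2.
HN type (ℓ=4): μ^(1)=31; μ^(2)=13; μ^(3)=-55/2; μ^(4)=-41

((0, 0, 0, 4); (1, 0, 0, 0); (0, 1, 1, 0); (0, 0, 2, 0))


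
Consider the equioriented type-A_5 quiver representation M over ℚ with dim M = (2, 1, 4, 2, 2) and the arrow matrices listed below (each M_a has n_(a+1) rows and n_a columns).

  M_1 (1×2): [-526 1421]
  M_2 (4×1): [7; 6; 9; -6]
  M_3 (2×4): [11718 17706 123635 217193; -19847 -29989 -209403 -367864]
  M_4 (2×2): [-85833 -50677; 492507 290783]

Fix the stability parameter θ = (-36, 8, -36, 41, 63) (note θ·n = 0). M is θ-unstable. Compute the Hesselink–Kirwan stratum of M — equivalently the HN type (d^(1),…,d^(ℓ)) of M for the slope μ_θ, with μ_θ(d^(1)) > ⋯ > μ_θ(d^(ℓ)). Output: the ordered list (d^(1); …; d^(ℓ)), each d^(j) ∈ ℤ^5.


Interval decomposition of M: I[1,1], I[1,5], I[3,3]^2, I[3,4], I[5,5].
HN type (ℓ=4): μ^(1)=63; μ^(2)=41; μ^(3)=-14; μ^(4)=-36

((0, 0, 0, 0, 2); (0, 0, 0, 2, 0); (0, 1, 1, 0, 0); (2, 0, 3, 0, 0))


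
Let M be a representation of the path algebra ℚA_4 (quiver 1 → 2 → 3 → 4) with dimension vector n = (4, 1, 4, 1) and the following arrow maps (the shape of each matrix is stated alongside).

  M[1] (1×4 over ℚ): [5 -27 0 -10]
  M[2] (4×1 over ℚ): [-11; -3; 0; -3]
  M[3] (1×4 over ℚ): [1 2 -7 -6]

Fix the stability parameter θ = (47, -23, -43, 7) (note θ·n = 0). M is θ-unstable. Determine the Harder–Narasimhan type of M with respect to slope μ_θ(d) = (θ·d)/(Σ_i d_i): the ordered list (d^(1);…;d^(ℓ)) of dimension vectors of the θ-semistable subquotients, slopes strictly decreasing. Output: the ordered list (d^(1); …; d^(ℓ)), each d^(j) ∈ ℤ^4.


Interval decomposition of M: I[1,1]^3, I[1,4], I[3,3]^3.
HN type (ℓ=4): μ^(1)=47; μ^(2)=7; μ^(3)=-19/3; μ^(4)=-43

((3, 0, 0, 0); (0, 0, 0, 1); (1, 1, 1, 0); (0, 0, 3, 0))


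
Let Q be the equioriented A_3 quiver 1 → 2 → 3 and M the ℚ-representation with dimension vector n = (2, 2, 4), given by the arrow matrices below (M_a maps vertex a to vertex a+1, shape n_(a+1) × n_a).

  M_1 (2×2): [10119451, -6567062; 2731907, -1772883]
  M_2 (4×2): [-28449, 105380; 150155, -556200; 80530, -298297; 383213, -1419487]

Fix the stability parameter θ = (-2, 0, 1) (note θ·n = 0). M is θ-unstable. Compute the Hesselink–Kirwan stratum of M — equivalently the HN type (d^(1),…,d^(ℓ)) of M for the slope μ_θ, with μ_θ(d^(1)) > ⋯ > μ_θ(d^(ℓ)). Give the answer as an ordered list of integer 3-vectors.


Via rank(M_{q-1}∘⋯∘M_p): M ≅ I[1,3]^2, I[3,3]^2.
μ_θ-semistable layers: μ^(1)=1; μ^(2)=0; μ^(3)=-2

((0, 0, 4); (0, 2, 0); (2, 0, 0))


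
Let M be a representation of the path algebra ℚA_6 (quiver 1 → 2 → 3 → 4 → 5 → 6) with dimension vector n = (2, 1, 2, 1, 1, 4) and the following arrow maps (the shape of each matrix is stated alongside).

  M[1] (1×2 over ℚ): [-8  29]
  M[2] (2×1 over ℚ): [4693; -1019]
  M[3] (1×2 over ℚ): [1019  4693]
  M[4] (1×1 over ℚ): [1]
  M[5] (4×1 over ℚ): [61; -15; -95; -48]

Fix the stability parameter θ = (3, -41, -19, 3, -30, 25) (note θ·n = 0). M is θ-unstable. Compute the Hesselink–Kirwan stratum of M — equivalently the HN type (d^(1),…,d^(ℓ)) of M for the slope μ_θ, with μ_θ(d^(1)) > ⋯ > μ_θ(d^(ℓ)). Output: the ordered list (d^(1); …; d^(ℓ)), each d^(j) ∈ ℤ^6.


Interval decomposition of M: I[1,1], I[1,3], I[3,6], I[6,6]^3.
HN type (ℓ=4): μ^(1)=25; μ^(2)=3; μ^(3)=-27/2; μ^(4)=-19

((0, 0, 0, 0, 0, 4); (1, 0, 0, 0, 0, 0); (0, 0, 0, 1, 1, 0); (1, 1, 2, 0, 0, 0))


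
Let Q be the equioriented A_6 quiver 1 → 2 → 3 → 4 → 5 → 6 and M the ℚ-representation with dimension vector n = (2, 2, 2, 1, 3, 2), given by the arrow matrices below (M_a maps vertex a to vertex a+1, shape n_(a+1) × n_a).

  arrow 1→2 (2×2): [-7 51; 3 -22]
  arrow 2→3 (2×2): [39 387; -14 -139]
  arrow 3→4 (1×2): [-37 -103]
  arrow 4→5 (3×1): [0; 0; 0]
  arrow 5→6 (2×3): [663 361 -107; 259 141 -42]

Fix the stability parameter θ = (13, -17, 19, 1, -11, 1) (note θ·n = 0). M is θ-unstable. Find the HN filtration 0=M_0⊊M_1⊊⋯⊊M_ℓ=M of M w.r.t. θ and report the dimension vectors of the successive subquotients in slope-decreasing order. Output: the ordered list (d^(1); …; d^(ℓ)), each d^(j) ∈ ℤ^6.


Barcode: M ≅ I[1,3], I[1,4], I[5,5], I[5,6]^2. HN layers by μ_θ (5 steps, strictly decreasing):
  μ^(1)=19; μ^(2)=10; μ^(3)=1; μ^(4)=-2; μ^(5)=-11

((0, 0, 1, 0, 0, 0); (0, 0, 1, 1, 0, 0); (0, 0, 0, 0, 0, 2); (2, 2, 0, 0, 0, 0); (0, 0, 0, 0, 3, 0))


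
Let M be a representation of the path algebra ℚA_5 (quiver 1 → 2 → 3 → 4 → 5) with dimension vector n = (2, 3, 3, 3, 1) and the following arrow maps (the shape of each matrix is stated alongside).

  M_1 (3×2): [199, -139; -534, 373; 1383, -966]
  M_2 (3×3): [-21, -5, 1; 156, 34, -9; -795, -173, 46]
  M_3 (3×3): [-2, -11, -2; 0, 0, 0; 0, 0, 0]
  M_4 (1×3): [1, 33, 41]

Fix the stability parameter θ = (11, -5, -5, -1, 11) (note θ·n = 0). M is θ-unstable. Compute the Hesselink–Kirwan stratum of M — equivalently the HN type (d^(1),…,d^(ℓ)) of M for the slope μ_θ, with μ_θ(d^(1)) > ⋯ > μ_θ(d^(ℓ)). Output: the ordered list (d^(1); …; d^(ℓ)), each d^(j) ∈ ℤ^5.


Via rank(M_{q-1}∘⋯∘M_p): M ≅ I[1,2], I[1,5], I[2,3], I[3,3], I[4,4]^2.
μ_θ-semistable layers: μ^(1)=11; μ^(2)=3; μ^(3)=0; μ^(4)=-1; μ^(5)=-5

((0, 0, 0, 0, 1); (1, 1, 0, 0, 0); (1, 1, 1, 1, 0); (0, 0, 0, 2, 0); (0, 1, 2, 0, 0))


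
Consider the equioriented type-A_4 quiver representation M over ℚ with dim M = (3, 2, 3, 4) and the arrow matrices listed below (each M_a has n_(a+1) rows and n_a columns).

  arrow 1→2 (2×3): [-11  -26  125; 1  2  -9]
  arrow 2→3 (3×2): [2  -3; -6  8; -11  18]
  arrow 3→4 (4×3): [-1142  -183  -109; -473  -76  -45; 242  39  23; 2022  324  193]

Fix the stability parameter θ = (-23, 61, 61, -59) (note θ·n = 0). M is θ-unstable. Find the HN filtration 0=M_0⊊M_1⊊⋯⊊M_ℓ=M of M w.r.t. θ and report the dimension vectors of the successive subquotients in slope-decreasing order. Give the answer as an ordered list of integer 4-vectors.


Via rank(M_{q-1}∘⋯∘M_p): M ≅ I[1,1], I[1,4]^2, I[3,4], I[4,4].
μ_θ-semistable layers: μ^(1)=21; μ^(2)=1; μ^(3)=-23; μ^(4)=-59

((0, 2, 2, 2); (0, 0, 1, 1); (3, 0, 0, 0); (0, 0, 0, 1))


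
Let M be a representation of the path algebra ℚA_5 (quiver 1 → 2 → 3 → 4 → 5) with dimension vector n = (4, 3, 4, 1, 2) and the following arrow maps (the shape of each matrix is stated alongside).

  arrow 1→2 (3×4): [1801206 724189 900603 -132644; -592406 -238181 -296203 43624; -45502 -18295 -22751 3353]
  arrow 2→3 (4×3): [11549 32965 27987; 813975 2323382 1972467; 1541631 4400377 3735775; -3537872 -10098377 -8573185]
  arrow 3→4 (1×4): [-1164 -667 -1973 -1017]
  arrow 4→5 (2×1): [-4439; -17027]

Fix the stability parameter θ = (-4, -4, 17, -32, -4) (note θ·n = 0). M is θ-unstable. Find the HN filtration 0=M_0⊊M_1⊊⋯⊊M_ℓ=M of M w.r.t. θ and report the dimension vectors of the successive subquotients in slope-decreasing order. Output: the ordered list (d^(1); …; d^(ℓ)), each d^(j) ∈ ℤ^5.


Barcode: M ≅ I[1,1]^2, I[1,3], I[1,5], I[2,3], I[3,3], I[5,5]. HN layers by μ_θ (3 steps, strictly decreasing):
  μ^(1)=17; μ^(2)=-4; μ^(3)=-23/4

((0, 0, 3, 0, 0); (3, 2, 0, 0, 2); (1, 1, 1, 1, 0))


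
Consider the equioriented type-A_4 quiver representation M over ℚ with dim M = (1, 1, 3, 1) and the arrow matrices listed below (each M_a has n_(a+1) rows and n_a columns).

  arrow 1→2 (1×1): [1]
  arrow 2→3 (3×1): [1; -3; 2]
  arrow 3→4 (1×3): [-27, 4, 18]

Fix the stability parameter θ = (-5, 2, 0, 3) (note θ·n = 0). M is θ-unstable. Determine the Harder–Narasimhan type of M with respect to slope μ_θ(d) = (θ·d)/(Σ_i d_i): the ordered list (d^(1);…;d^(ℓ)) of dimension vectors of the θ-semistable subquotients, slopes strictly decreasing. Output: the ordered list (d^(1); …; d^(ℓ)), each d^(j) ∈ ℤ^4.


Barcode: M ≅ I[1,4], I[3,3]^2. HN layers by μ_θ (4 steps, strictly decreasing):
  μ^(1)=3; μ^(2)=1; μ^(3)=0; μ^(4)=-5

((0, 0, 0, 1); (0, 1, 1, 0); (0, 0, 2, 0); (1, 0, 0, 0))


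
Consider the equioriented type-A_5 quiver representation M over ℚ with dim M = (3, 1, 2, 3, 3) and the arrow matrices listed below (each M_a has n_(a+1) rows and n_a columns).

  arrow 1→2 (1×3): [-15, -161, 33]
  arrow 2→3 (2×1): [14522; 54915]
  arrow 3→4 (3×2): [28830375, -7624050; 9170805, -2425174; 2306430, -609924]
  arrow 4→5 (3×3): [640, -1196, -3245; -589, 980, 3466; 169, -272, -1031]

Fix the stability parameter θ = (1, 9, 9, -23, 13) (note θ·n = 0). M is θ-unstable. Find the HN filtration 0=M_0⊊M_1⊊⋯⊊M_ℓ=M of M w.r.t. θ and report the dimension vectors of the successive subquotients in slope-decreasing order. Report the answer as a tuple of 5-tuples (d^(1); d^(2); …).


Interval decomposition of M: I[1,1]^2, I[1,3], I[3,5], I[4,4], I[4,5], I[5,5].
HN type (ℓ=5): μ^(1)=13; μ^(2)=9; μ^(3)=1; μ^(4)=-7; μ^(5)=-23

((0, 0, 0, 0, 3); (0, 1, 1, 0, 0); (3, 0, 0, 0, 0); (0, 0, 1, 1, 0); (0, 0, 0, 2, 0))


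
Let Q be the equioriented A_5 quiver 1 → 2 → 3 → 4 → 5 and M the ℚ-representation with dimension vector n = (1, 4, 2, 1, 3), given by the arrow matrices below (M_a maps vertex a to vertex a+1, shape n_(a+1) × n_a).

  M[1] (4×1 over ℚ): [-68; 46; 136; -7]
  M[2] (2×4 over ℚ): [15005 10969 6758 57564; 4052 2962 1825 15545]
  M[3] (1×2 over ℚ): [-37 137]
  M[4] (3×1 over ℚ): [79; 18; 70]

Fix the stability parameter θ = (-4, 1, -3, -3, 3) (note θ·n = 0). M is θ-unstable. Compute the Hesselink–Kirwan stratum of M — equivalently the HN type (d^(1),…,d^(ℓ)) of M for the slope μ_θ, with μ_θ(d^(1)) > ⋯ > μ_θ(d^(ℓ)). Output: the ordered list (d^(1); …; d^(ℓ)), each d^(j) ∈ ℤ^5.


Interval decomposition of M: I[1,5], I[2,2]^2, I[2,3], I[5,5]^2.
HN type (ℓ=5): μ^(1)=3; μ^(2)=1; μ^(3)=-1; μ^(4)=-5/3; μ^(5)=-4

((0, 0, 0, 0, 3); (0, 2, 0, 0, 0); (0, 1, 1, 0, 0); (0, 1, 1, 1, 0); (1, 0, 0, 0, 0))


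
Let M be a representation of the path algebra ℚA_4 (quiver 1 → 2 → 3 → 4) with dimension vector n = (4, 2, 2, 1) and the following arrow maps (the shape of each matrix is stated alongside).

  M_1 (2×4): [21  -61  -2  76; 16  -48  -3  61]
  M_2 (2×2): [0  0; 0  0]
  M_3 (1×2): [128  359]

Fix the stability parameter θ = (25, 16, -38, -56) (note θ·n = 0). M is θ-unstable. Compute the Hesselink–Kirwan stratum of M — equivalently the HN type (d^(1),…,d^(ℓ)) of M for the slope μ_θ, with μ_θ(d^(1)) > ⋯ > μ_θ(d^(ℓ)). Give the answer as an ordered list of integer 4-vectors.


Interval decomposition of M: I[1,1]^2, I[1,2]^2, I[3,3], I[3,4].
HN type (ℓ=4): μ^(1)=25; μ^(2)=41/2; μ^(3)=-38; μ^(4)=-47

((2, 0, 0, 0); (2, 2, 0, 0); (0, 0, 1, 0); (0, 0, 1, 1))


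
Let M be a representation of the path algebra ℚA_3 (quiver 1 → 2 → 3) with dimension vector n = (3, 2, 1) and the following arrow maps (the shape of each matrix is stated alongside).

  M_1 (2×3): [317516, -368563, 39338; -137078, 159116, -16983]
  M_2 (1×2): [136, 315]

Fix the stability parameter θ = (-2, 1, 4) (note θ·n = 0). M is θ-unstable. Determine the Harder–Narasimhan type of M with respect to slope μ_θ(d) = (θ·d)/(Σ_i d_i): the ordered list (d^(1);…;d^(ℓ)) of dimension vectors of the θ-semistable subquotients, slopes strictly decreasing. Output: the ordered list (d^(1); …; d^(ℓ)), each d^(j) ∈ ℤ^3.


Barcode: M ≅ I[1,1], I[1,2], I[1,3]. HN layers by μ_θ (3 steps, strictly decreasing):
  μ^(1)=4; μ^(2)=1; μ^(3)=-2

((0, 0, 1); (0, 2, 0); (3, 0, 0))


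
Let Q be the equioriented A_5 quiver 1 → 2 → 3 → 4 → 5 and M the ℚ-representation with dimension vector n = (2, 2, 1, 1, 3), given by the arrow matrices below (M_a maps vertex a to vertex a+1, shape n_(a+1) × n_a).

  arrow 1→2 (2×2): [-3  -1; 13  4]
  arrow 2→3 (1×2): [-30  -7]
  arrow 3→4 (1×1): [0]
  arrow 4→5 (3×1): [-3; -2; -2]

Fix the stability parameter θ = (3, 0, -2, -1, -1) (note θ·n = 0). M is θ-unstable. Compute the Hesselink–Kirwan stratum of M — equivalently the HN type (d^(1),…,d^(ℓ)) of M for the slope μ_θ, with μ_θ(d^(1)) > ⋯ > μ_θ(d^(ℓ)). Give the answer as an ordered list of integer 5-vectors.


Barcode: M ≅ I[1,2], I[1,3], I[4,5], I[5,5]^2. HN layers by μ_θ (3 steps, strictly decreasing):
  μ^(1)=3/2; μ^(2)=1/3; μ^(3)=-1

((1, 1, 0, 0, 0); (1, 1, 1, 0, 0); (0, 0, 0, 1, 3))


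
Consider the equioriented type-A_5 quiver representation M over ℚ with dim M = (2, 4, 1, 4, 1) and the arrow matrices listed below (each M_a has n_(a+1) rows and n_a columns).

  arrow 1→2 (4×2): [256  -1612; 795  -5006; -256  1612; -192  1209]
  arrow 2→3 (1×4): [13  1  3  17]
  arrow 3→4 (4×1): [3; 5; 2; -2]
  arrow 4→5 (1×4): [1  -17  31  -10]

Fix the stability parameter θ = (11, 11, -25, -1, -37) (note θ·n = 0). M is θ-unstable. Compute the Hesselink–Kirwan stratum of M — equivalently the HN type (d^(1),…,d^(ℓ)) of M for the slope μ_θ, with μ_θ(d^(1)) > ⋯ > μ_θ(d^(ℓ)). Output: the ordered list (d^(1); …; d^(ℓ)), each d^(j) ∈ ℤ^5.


Via rank(M_{q-1}∘⋯∘M_p): M ≅ I[1,2], I[1,4], I[2,2]^2, I[4,4]^2, I[4,5].
μ_θ-semistable layers: μ^(1)=11; μ^(2)=-1; μ^(3)=-19

((1, 3, 0, 0, 0); (1, 1, 1, 3, 0); (0, 0, 0, 1, 1))


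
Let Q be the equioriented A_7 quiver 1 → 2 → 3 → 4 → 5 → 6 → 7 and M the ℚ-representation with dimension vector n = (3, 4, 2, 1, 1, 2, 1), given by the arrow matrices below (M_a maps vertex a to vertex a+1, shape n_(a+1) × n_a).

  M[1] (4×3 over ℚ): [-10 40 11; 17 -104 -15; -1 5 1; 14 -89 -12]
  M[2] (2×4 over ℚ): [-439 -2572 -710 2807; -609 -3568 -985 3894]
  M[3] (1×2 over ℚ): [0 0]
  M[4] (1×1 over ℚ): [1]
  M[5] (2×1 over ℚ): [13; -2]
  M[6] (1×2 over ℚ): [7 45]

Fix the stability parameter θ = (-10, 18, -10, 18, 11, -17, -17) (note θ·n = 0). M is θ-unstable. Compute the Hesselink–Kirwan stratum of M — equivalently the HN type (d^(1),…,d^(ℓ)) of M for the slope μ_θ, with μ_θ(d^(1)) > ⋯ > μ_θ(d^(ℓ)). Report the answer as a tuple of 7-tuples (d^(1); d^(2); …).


Interval decomposition of M: I[1,2], I[1,3]^2, I[2,2], I[4,7], I[6,6].
HN type (ℓ=5): μ^(1)=18; μ^(2)=4; μ^(3)=-5/4; μ^(4)=-10; μ^(5)=-17

((0, 2, 0, 0, 0, 0, 0); (0, 2, 2, 0, 0, 0, 0); (0, 0, 0, 1, 1, 1, 1); (3, 0, 0, 0, 0, 0, 0); (0, 0, 0, 0, 0, 1, 0))


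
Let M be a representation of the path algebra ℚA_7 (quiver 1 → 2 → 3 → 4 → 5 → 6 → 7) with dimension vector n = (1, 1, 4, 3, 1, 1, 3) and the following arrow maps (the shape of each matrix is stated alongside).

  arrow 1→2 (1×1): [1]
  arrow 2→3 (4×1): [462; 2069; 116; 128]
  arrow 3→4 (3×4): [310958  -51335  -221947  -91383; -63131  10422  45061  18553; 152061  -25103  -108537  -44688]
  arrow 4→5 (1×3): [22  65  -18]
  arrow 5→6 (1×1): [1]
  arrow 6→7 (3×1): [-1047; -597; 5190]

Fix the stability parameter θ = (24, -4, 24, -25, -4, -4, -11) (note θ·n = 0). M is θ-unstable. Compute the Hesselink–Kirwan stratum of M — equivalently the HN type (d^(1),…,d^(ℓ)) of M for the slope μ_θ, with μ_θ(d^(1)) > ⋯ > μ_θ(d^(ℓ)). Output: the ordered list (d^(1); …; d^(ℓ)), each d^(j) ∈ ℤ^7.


Via rank(M_{q-1}∘⋯∘M_p): M ≅ I[1,7], I[3,3], I[3,4]^2, I[7,7]^2.
μ_θ-semistable layers: μ^(1)=24; μ^(2)=0; μ^(3)=-1/2; μ^(4)=-11

((0, 0, 1, 0, 0, 0, 0); (1, 1, 1, 1, 1, 1, 1); (0, 0, 2, 2, 0, 0, 0); (0, 0, 0, 0, 0, 0, 2))


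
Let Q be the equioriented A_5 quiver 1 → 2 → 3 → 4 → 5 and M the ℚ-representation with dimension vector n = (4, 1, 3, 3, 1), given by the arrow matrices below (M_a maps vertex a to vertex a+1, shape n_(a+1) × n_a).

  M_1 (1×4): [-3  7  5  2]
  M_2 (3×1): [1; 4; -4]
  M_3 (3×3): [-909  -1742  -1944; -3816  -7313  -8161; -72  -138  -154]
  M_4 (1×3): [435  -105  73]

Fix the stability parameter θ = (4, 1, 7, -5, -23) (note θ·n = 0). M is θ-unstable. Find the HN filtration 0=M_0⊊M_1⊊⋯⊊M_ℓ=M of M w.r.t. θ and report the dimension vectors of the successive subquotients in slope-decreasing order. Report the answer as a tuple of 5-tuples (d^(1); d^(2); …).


Via rank(M_{q-1}∘⋯∘M_p): M ≅ I[1,1]^3, I[1,5], I[3,3], I[3,4], I[4,4].
μ_θ-semistable layers: μ^(1)=7; μ^(2)=4; μ^(3)=1; μ^(4)=-16/5; μ^(5)=-5

((0, 0, 1, 0, 0); (3, 0, 0, 0, 0); (0, 0, 1, 1, 0); (1, 1, 1, 1, 1); (0, 0, 0, 1, 0))


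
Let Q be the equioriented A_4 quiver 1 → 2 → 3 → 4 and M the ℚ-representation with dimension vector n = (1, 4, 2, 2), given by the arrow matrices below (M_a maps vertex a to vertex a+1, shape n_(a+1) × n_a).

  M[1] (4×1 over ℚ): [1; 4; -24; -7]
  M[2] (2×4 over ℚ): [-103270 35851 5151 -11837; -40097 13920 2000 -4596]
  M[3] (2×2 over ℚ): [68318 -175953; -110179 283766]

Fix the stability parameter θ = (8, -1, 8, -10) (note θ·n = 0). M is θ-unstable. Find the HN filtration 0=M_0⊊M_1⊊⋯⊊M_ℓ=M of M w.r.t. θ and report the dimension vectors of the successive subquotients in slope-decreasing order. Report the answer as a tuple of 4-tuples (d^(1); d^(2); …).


Barcode: M ≅ I[1,4], I[2,2]^2, I[2,4]. HN layers by μ_θ (2 steps, strictly decreasing):
  μ^(1)=5/4; μ^(2)=-1

((1, 1, 1, 1); (0, 3, 1, 1))


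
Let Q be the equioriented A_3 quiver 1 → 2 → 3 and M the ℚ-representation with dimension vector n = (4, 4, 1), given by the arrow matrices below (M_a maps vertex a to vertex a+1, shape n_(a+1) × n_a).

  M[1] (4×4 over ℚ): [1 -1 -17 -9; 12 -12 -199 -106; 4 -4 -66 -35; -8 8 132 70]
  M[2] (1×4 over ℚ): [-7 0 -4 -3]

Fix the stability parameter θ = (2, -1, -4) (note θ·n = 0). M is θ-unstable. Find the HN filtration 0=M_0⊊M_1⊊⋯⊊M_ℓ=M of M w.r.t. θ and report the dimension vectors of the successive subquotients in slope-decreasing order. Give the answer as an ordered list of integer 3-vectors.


Via rank(M_{q-1}∘⋯∘M_p): M ≅ I[1,1], I[1,2]^2, I[1,3], I[2,2].
μ_θ-semistable layers: μ^(1)=2; μ^(2)=1/2; μ^(3)=-1

((1, 0, 0); (2, 2, 0); (1, 2, 1))


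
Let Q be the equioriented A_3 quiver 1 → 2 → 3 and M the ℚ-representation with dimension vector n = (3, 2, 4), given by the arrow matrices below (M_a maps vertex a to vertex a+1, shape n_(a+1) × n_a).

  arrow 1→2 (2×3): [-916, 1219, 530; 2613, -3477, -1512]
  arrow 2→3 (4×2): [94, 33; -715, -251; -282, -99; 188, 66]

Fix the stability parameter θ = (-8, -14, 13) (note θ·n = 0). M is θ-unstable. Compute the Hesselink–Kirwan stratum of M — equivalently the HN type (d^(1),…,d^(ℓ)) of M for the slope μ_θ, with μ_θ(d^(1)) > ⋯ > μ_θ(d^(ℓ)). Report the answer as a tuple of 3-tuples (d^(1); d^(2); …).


Interval decomposition of M: I[1,1], I[1,3]^2, I[3,3]^2.
HN type (ℓ=3): μ^(1)=13; μ^(2)=-8; μ^(3)=-11

((0, 0, 4); (1, 0, 0); (2, 2, 0))


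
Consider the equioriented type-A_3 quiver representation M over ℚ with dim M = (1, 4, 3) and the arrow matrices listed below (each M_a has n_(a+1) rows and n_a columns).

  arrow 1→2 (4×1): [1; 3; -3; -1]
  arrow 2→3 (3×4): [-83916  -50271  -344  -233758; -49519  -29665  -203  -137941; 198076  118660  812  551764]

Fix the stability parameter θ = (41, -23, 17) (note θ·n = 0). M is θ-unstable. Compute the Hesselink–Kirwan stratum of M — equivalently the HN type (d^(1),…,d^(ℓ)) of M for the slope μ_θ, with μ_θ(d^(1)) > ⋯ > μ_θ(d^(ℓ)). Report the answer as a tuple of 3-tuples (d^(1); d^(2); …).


Interval decomposition of M: I[1,3], I[2,2]^2, I[2,3], I[3,3].
HN type (ℓ=3): μ^(1)=17; μ^(2)=9; μ^(3)=-23

((0, 0, 3); (1, 1, 0); (0, 3, 0))


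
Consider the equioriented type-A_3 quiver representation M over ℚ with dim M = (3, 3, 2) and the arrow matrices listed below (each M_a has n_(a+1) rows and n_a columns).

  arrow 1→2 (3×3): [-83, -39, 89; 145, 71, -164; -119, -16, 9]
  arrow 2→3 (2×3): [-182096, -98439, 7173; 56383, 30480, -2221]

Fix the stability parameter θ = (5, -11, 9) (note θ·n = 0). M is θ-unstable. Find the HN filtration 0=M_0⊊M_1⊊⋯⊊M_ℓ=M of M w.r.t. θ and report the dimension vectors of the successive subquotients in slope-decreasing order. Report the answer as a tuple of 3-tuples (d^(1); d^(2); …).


Via rank(M_{q-1}∘⋯∘M_p): M ≅ I[1,2], I[1,3]^2.
μ_θ-semistable layers: μ^(1)=9; μ^(2)=-3

((0, 0, 2); (3, 3, 0))


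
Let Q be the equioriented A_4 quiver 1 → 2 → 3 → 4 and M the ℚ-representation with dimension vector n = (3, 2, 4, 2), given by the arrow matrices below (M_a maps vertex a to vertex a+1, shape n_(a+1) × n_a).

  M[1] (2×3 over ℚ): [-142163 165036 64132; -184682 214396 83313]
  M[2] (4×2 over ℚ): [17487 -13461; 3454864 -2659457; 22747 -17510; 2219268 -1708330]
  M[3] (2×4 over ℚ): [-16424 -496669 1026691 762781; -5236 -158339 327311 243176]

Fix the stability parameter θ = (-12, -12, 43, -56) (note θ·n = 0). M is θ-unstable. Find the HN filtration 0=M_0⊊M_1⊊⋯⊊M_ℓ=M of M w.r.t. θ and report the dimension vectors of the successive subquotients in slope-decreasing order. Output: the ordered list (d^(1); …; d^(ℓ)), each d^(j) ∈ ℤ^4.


Interval decomposition of M: I[1,1], I[1,3], I[1,4], I[3,3], I[3,4].
HN type (ℓ=3): μ^(1)=43; μ^(2)=-13/2; μ^(3)=-12

((0, 0, 2, 0); (0, 0, 2, 2); (3, 2, 0, 0))


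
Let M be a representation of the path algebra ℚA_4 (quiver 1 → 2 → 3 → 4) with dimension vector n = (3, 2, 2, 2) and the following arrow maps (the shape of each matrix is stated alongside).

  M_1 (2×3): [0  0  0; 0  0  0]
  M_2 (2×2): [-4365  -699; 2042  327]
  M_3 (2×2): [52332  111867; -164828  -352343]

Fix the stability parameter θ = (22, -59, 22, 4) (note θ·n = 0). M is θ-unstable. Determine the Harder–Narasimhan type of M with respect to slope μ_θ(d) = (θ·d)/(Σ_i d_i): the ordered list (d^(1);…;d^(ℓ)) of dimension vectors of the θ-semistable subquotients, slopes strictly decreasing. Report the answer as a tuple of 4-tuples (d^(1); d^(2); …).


Barcode: M ≅ I[1,1]^3, I[2,3], I[2,4], I[4,4]. HN layers by μ_θ (4 steps, strictly decreasing):
  μ^(1)=22; μ^(2)=13; μ^(3)=4; μ^(4)=-59

((3, 0, 1, 0); (0, 0, 1, 1); (0, 0, 0, 1); (0, 2, 0, 0))


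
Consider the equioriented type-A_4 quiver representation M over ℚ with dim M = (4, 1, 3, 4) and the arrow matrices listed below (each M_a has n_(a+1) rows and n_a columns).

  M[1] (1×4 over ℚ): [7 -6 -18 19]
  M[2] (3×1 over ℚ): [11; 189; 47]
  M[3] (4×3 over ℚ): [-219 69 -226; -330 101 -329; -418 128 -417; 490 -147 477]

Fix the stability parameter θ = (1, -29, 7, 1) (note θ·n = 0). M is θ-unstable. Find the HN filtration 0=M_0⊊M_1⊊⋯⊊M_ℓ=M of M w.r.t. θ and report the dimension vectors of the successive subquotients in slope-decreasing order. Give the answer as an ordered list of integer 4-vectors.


Interval decomposition of M: I[1,1]^3, I[1,4], I[3,4]^2, I[4,4].
HN type (ℓ=3): μ^(1)=4; μ^(2)=1; μ^(3)=-14

((0, 0, 3, 3); (3, 0, 0, 1); (1, 1, 0, 0))


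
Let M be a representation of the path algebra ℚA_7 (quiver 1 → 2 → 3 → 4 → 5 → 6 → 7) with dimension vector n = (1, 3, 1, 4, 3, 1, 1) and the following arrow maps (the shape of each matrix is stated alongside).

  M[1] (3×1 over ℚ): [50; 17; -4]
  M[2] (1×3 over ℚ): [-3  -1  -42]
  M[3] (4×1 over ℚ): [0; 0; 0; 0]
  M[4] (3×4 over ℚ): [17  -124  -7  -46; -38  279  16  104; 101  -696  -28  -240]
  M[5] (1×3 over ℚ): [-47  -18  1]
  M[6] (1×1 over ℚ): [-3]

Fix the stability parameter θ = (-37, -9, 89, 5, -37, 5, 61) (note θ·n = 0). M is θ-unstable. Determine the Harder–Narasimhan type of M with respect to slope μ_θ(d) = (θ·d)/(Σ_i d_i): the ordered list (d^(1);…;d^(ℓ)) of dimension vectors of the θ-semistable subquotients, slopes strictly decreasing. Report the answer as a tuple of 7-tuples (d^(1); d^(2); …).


Interval decomposition of M: I[1,3], I[2,2]^2, I[4,4], I[4,5]^2, I[4,7].
HN type (ℓ=6): μ^(1)=89; μ^(2)=61; μ^(3)=5; μ^(4)=-9; μ^(5)=-16; μ^(6)=-37

((0, 0, 1, 0, 0, 0, 0); (0, 0, 0, 0, 0, 0, 1); (0, 0, 0, 1, 0, 1, 0); (0, 3, 0, 0, 0, 0, 0); (0, 0, 0, 3, 3, 0, 0); (1, 0, 0, 0, 0, 0, 0))


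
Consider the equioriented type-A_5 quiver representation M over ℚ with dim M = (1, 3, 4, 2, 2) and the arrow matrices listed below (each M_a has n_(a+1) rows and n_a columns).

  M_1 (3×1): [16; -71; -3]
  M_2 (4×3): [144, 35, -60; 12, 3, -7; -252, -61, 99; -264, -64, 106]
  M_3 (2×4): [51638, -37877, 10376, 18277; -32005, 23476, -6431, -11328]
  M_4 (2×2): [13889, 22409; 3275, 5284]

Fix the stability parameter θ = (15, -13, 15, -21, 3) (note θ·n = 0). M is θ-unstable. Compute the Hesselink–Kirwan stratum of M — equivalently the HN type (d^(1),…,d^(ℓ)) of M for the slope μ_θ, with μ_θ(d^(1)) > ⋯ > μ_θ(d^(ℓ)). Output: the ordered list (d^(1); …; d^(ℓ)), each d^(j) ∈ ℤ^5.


Interval decomposition of M: I[1,5], I[2,2], I[2,5], I[3,3]^2.
HN type (ℓ=5): μ^(1)=15; μ^(2)=3; μ^(3)=-1; μ^(4)=-3; μ^(5)=-13

((0, 0, 2, 0, 0); (0, 0, 0, 0, 2); (1, 1, 1, 1, 0); (0, 0, 1, 1, 0); (0, 2, 0, 0, 0))


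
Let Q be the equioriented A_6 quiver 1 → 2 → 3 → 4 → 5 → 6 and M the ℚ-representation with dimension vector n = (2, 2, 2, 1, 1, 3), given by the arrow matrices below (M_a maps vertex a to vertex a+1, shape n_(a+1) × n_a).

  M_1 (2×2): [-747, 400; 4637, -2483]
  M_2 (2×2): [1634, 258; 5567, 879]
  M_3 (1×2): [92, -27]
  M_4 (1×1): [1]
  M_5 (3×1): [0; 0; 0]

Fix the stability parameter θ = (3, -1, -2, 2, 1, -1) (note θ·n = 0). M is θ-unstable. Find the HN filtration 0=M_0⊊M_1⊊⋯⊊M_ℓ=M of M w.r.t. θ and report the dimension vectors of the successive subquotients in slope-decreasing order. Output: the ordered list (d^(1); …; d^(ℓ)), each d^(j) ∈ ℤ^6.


Via rank(M_{q-1}∘⋯∘M_p): M ≅ I[1,2], I[1,5], I[3,3], I[6,6]^3.
μ_θ-semistable layers: μ^(1)=3/2; μ^(2)=1; μ^(3)=0; μ^(4)=-1; μ^(5)=-2

((0, 0, 0, 1, 1, 0); (1, 1, 0, 0, 0, 0); (1, 1, 1, 0, 0, 0); (0, 0, 0, 0, 0, 3); (0, 0, 1, 0, 0, 0))


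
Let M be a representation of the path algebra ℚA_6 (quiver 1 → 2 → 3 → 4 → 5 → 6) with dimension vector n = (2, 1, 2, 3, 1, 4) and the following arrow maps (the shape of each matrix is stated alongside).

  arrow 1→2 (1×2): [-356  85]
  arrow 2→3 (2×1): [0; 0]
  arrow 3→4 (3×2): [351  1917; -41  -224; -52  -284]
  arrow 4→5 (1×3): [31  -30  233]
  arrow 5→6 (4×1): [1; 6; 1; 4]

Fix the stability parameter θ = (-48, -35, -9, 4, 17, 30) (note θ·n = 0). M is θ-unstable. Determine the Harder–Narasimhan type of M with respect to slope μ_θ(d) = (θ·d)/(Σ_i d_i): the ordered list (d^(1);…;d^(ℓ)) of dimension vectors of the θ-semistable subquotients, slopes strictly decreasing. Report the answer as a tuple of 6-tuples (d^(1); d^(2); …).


Barcode: M ≅ I[1,1], I[1,2], I[3,4], I[3,6], I[4,4], I[6,6]^3. HN layers by μ_θ (6 steps, strictly decreasing):
  μ^(1)=30; μ^(2)=17; μ^(3)=4; μ^(4)=-9; μ^(5)=-35; μ^(6)=-48

((0, 0, 0, 0, 0, 4); (0, 0, 0, 0, 1, 0); (0, 0, 0, 3, 0, 0); (0, 0, 2, 0, 0, 0); (0, 1, 0, 0, 0, 0); (2, 0, 0, 0, 0, 0))


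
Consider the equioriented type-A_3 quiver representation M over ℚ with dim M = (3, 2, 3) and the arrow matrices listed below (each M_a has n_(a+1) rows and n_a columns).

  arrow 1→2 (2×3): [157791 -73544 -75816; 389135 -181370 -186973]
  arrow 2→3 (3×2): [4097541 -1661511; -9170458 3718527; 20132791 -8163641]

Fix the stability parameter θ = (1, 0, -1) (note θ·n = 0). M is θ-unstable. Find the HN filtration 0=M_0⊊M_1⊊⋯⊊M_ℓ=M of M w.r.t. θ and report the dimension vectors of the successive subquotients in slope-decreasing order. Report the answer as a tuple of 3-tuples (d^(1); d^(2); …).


Barcode: M ≅ I[1,1], I[1,3]^2, I[3,3]. HN layers by μ_θ (3 steps, strictly decreasing):
  μ^(1)=1; μ^(2)=0; μ^(3)=-1

((1, 0, 0); (2, 2, 2); (0, 0, 1))
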